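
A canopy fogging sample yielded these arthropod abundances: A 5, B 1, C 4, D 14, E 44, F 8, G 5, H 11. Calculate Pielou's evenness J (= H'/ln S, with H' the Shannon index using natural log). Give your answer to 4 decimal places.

Total N = 5+1+4+14+44+8+5+11 = 92, so the proportions are 0.054348, 0.01087, 0.043478, 0.152174, 0.478261, 0.086957, 0.054348, 0.119565 (working shown to 6 dp, full precision carried).
H' = −Σ pᵢ ln pᵢ = −((-0.158280) + (-0.049150) + (-0.136326) + (-0.286503) + (-0.352765) + (-0.212378) + (-0.158280) + (-0.253944)) = 1.607625.
With S = 8 species, ln S = 2.079442, so J = 1.607625/2.079442 = 0.773104, i.e. 0.7731 to 4 decimal places.

0.7731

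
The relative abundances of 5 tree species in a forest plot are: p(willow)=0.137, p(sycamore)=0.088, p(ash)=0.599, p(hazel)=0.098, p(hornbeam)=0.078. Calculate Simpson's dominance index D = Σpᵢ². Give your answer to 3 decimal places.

D = 0.137² + 0.088² + 0.599² + 0.098² + 0.078² = 0.01877 + 0.00774 + 0.35880 + 0.00960 + 0.00608 = 0.40100 (working shown to 5 dp, full precision carried).
To 3 decimal places, D = 0.401.

0.401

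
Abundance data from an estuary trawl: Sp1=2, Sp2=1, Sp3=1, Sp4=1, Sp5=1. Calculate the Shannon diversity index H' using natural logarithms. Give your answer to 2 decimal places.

1.56

Total N = 2+1+1+1+1 = 6, so the proportions are 0.3333, 0.1667, 0.1667, 0.1667, 0.1667 (working shown to 4 dp, full precision carried).
Each pᵢ ln pᵢ term: 0.3333×(-1.0986)=-0.3662, 0.1667×(-1.7918)=-0.2986, 0.1667×(-1.7918)=-0.2986, 0.1667×(-1.7918)=-0.2986, 0.1667×(-1.7918)=-0.2986.
Sum = -1.5607, so H' = 1.56.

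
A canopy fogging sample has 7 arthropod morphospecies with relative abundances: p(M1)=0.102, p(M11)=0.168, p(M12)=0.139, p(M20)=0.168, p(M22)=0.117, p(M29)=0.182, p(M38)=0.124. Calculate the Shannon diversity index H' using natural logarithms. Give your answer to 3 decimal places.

1.926

Each pᵢ ln pᵢ term (working shown to 5 dp, full precision carried): 0.102×(-2.28278)=-0.23284, 0.168×(-1.78379)=-0.29968, 0.139×(-1.97328)=-0.27429, 0.168×(-1.78379)=-0.29968, 0.117×(-2.14558)=-0.25103, 0.182×(-1.70375)=-0.31008, 0.124×(-2.08747)=-0.25885.
Sum = -1.92645, so H' = 1.926.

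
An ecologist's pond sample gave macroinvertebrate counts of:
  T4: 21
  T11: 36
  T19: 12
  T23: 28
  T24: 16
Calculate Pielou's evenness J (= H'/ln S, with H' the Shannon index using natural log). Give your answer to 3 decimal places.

Total N = 21+36+12+28+16 = 113, so the proportions are 0.18584, 0.31858, 0.10619, 0.24779, 0.14159 (working shown to 5 dp, full precision carried).
H' = −Σ pᵢ ln pᵢ = −((-0.31274) + (-0.36442) + (-0.23814) + (-0.34571) + (-0.27679)) = 1.53780.
With S = 5 species, ln S = 1.60944, so J = 1.53780/1.60944 = 0.95549, i.e. 0.955 to 3 decimal places.

0.955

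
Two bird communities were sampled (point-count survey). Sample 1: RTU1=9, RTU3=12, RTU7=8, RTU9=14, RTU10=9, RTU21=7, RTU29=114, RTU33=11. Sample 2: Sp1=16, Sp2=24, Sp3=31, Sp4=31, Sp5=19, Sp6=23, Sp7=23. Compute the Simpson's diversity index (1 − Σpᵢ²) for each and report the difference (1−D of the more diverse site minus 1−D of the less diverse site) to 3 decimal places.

0.256

Sample 1: N=184, proportions 0.04891, 0.06522, 0.04348, 0.07609, 0.04891, 0.03804, 0.61957, 0.05978, giving 1−D = 0.59440 (working shown to 5 dp, full precision carried).
Sample 2: N=167, proportions 0.09581, 0.14371, 0.18563, 0.18563, 0.11377, 0.13772, 0.13772, giving 1−D = 0.85037.
Difference = |0.59440 − 0.85037| = 0.25597, i.e. 0.256 to 3 decimal places.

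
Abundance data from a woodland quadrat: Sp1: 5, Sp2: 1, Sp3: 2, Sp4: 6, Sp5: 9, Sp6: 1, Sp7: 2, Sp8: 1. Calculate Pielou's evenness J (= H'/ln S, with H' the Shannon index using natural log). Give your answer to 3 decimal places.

Total N = 5+1+2+6+9+1+2+1 = 27, so the proportions are 0.18519, 0.03704, 0.07407, 0.22222, 0.33333, 0.03704, 0.07407, 0.03704 (working shown to 5 dp, full precision carried).
H' = −Σ pᵢ ln pᵢ = −((-0.31230) + (-0.12207) + (-0.19279) + (-0.33424) + (-0.36620) + (-0.12207) + (-0.19279) + (-0.12207)) = 1.76453.
With S = 8 species, ln S = 2.07944, so J = 1.76453/2.07944 = 0.84856, i.e. 0.849 to 3 decimal places.

0.849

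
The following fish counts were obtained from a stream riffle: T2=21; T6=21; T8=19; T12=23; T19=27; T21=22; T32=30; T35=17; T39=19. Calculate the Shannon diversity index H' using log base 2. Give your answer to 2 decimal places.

3.15

Total N = 21+21+19+23+27+22+30+17+19 = 199, so the proportions are 0.1055, 0.1055, 0.0955, 0.1156, 0.1357, 0.1106, 0.1508, 0.0854, 0.0955 (working shown to 4 dp, full precision carried).
Each pᵢ log₂ pᵢ term: 0.1055×(-3.2443)=-0.3424, 0.1055×(-3.2443)=-0.3424, 0.0955×(-3.3887)=-0.3235, 0.1156×(-3.1131)=-0.3598, 0.1357×(-2.8817)=-0.3910, 0.1106×(-3.1772)=-0.3512, 0.1508×(-2.7297)=-0.4115, 0.0854×(-3.5492)=-0.3032, 0.0955×(-3.3887)=-0.3235.
Sum = -3.1486, so H' = 3.15.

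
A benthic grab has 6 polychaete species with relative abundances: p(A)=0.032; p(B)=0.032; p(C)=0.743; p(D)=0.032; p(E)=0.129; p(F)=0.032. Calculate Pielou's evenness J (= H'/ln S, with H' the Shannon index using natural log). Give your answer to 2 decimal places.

0.52

H' = −Σ pᵢ ln pᵢ = −((-0.1101) + (-0.1101) + (-0.2207) + (-0.1101) + (-0.2642) + (-0.1101)) = 0.9255 (working shown to 4 dp, full precision carried).
With S = 6 species, ln S = 1.7918, so J = 0.9255/1.7918 = 0.5165, i.e. 0.52 to 2 decimal places.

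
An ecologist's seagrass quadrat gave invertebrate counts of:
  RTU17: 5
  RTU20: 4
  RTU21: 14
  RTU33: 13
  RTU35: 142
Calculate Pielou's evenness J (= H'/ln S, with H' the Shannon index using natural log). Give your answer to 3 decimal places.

0.470

Total N = 5+4+14+13+142 = 178, so the proportions are 0.02809, 0.02247, 0.07865, 0.07303, 0.79775 (working shown to 5 dp, full precision carried).
H' = −Σ pᵢ ln pᵢ = −((-0.10035) + (-0.08529) + (-0.19999) + (-0.19112) + (-0.18026)) = 0.75700.
With S = 5 species, ln S = 1.60944, so J = 0.75700/1.60944 = 0.47035, i.e. 0.470 to 3 decimal places.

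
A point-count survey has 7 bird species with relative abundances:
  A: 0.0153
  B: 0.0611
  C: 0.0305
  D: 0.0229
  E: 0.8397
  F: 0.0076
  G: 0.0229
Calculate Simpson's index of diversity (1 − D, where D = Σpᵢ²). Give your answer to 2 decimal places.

0.29

D = 0.0153² + 0.0611² + 0.0305² + 0.0229² + 0.8397² + 0.0076² + 0.0229² = 0.0002 + 0.0037 + 0.0009 + 0.0005 + 0.7051 + 0.0001 + 0.0005 = 0.7111 (working shown to 4 dp, full precision carried).
So 1 − D = 0.2889, i.e. 0.29 to 2 decimal places.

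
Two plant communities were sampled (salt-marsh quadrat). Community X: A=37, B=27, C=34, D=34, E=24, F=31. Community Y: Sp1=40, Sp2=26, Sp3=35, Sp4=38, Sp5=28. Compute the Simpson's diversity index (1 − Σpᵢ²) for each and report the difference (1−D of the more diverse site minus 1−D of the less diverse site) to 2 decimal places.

0.04

Community X: N=187, proportions 0.19786, 0.14439, 0.18182, 0.18182, 0.12834, 0.16578, giving 1−D = 0.82994 (working shown to 5 dp, full precision carried).
Community Y: N=167, proportions 0.23952, 0.15569, 0.20958, 0.22754, 0.16766, giving 1−D = 0.79458.
Difference = |0.82994 − 0.79458| = 0.03536, i.e. 0.04 to 2 decimal places.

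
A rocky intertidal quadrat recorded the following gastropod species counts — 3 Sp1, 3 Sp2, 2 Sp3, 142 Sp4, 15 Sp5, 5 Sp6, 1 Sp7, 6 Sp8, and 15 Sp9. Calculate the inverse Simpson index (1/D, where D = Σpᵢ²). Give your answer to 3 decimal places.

1.781

Total N = 3+3+2+142+15+5+1+6+15 = 192, so the proportions are 0.015625, 0.015625, 0.010417, 0.739583, 0.078125, 0.026042, 0.005208, 0.03125, 0.078125 (working shown to 6 dp, full precision carried).
D = 0.015625² + 0.015625² + 0.010417² + 0.739583² + 0.078125² + 0.026042² + 0.005208² + 0.03125² + 0.078125² = 0.000244 + 0.000244 + 0.000109 + 0.546984 + 0.006104 + 0.000678 + 0.000027 + 0.000977 + 0.006104 = 0.561469.
So 1/D = 1.78104, i.e. 1.781 to 3 decimal places.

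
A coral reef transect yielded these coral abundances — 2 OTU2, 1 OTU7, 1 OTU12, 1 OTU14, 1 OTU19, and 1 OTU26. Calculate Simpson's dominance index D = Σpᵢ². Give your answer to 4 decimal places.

Total N = 2+1+1+1+1+1 = 7, so the proportions are 0.285714, 0.142857, 0.142857, 0.142857, 0.142857, 0.142857 (working shown to 6 dp, full precision carried).
D = 0.285714² + 0.142857² + 0.142857² + 0.142857² + 0.142857² + 0.142857² = 0.081633 + 0.020408 + 0.020408 + 0.020408 + 0.020408 + 0.020408 = 0.183673.
To 4 decimal places, D = 0.1837.

0.1837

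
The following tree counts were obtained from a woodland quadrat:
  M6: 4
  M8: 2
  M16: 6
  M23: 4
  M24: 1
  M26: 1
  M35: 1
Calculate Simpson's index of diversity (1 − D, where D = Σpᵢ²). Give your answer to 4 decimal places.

Total N = 4+2+6+4+1+1+1 = 19, so the proportions are 0.210526, 0.105263, 0.315789, 0.210526, 0.052632, 0.052632, 0.052632 (working shown to 6 dp, full precision carried).
D = 0.210526² + 0.105263² + 0.315789² + 0.210526² + 0.052632² + 0.052632² + 0.052632² = 0.044321 + 0.011080 + 0.099723 + 0.044321 + 0.002770 + 0.002770 + 0.002770 = 0.207756.
So 1 − D = 0.792244, i.e. 0.7922 to 4 decimal places.

0.7922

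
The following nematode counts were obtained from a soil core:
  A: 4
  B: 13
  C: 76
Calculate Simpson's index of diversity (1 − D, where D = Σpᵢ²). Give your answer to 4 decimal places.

0.3108

Total N = 4+13+76 = 93, so the proportions are 0.043011, 0.139785, 0.817204 (working shown to 6 dp, full precision carried).
D = 0.043011² + 0.139785² + 0.817204² = 0.001850 + 0.019540 + 0.667823 = 0.689213.
So 1 − D = 0.310787, i.e. 0.3108 to 4 decimal places.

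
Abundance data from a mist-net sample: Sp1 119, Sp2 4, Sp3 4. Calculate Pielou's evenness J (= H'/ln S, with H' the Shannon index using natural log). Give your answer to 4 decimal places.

0.2538

Total N = 119+4+4 = 127, so the proportions are 0.937008, 0.031496, 0.031496 (working shown to 6 dp, full precision carried).
H' = −Σ pᵢ ln pᵢ = −((-0.060965) + (-0.108910) + (-0.108910)) = 0.278785.
With S = 3 species, ln S = 1.098612, so J = 0.278785/1.098612 = 0.253761, i.e. 0.2538 to 4 decimal places.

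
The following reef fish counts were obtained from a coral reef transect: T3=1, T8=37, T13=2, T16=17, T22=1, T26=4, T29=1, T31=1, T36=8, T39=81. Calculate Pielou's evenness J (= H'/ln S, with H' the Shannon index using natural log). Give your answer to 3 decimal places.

0.591

Total N = 1+37+2+17+1+4+1+1+8+81 = 153, so the proportions are 0.00654, 0.24183, 0.01307, 0.11111, 0.00654, 0.02614, 0.00654, 0.00654, 0.05229, 0.52941 (working shown to 5 dp, full precision carried).
H' = −Σ pᵢ ln pᵢ = −((-0.03288) + (-0.34328) + (-0.05670) + (-0.24414) + (-0.03288) + (-0.09527) + (-0.03288) + (-0.03288) + (-0.15430) + (-0.33670)) = 1.36190.
With S = 10 species, ln S = 2.30259, so J = 1.36190/2.30259 = 0.59147, i.e. 0.591 to 3 decimal places.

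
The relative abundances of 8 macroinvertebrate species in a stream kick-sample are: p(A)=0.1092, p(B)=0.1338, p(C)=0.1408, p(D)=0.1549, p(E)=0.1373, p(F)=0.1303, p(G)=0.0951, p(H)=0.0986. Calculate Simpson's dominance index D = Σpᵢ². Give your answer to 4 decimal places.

D = 0.1092² + 0.1338² + 0.1408² + 0.1549² + 0.1373² + 0.1303² + 0.0951² + 0.0986² = 0.011925 + 0.017902 + 0.019825 + 0.023994 + 0.018851 + 0.016978 + 0.009044 + 0.009722 = 0.128241 (working shown to 6 dp, full precision carried).
To 4 decimal places, D = 0.1282.

0.1282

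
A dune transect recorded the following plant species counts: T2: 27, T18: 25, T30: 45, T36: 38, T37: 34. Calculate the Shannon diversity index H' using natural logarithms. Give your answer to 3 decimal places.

1.586

Total N = 27+25+45+38+34 = 169, so the proportions are 0.15976, 0.14793, 0.26627, 0.22485, 0.20118 (working shown to 5 dp, full precision carried).
Each pᵢ ln pᵢ term: 0.15976×(-1.83406)=-0.29302, 0.14793×(-1.91102)=-0.28270, 0.26627×(-1.32324)=-0.35234, 0.22485×(-1.49231)=-0.33555, 0.20118×(-1.60354)=-0.32261.
Sum = -1.58621, so H' = 1.586.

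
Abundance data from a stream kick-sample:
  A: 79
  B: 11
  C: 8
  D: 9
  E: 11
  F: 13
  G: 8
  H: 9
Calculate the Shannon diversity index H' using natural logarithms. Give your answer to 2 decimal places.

1.59

Total N = 79+11+8+9+11+13+8+9 = 148, so the proportions are 0.5338, 0.0743, 0.0541, 0.0608, 0.0743, 0.0878, 0.0541, 0.0608 (working shown to 4 dp, full precision carried).
Each pᵢ ln pᵢ term: 0.5338×(-0.6278)=-0.3351, 0.0743×(-2.5993)=-0.1932, 0.0541×(-2.9178)=-0.1577, 0.0608×(-2.8000)=-0.1703, 0.0743×(-2.5993)=-0.1932, 0.0878×(-2.4323)=-0.2136, 0.0541×(-2.9178)=-0.1577, 0.0608×(-2.8000)=-0.1703.
Sum = -1.5911, so H' = 1.59.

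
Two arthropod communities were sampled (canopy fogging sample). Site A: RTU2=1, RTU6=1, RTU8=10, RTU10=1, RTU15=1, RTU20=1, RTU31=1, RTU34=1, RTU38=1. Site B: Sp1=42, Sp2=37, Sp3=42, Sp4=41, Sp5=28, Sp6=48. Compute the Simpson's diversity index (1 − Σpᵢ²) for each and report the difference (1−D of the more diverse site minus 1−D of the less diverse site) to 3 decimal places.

0.163

Site A: N=18, proportions 0.05556, 0.05556, 0.55556, 0.05556, 0.05556, 0.05556, 0.05556, 0.05556, 0.05556, giving 1−D = 0.66667 (working shown to 5 dp, full precision carried).
Site B: N=238, proportions 0.17647, 0.15546, 0.17647, 0.17227, 0.11765, 0.20168, giving 1−D = 0.82936.
Difference = |0.66667 − 0.82936| = 0.16269, i.e. 0.163 to 3 decimal places.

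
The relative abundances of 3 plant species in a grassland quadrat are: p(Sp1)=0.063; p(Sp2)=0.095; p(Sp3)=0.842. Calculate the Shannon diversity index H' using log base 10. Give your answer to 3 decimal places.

0.236

Each pᵢ log₁₀ pᵢ term (working shown to 5 dp, full precision carried): 0.063×(-1.20066)=-0.07564, 0.095×(-1.02228)=-0.09712, 0.842×(-0.07469)=-0.06289.
Sum = -0.23565, so H' = 0.236.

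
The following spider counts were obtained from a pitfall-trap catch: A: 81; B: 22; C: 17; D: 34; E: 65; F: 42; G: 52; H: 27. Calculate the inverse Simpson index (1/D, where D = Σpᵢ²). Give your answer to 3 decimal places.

6.454

Total N = 81+22+17+34+65+42+52+27 = 340, so the proportions are 0.2382353, 0.0647059, 0.05, 0.1, 0.1911765, 0.1235294, 0.1529412, 0.0794118 (working shown to 7 dp, full precision carried).
D = 0.2382353² + 0.0647059² + 0.05² + 0.1² + 0.1911765² + 0.1235294² + 0.1529412² + 0.0794118² = 0.0567561 + 0.0041869 + 0.0025000 + 0.0100000 + 0.0365484 + 0.0152595 + 0.0233910 + 0.0063062 = 0.1549481.
So 1/D = 6.45377, i.e. 6.454 to 3 decimal places.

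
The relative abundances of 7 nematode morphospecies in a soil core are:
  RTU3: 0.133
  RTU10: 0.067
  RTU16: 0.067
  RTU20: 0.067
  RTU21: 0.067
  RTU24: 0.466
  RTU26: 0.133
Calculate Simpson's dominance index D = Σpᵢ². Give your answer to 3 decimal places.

0.270

D = 0.133² + 0.067² + 0.067² + 0.067² + 0.067² + 0.466² + 0.133² = 0.017689 + 0.004489 + 0.004489 + 0.004489 + 0.004489 + 0.217156 + 0.017689 = 0.270490 (working shown to 6 dp, full precision carried).
To 3 decimal places, D = 0.270.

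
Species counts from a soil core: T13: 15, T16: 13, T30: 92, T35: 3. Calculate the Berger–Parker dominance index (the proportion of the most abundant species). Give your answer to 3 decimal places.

Total N = 15+13+92+3 = 123, so the proportions are 0.12195, 0.10569, 0.74797, 0.02439 (working shown to 5 dp, full precision carried).
The largest proportion is 0.74797, i.e. d = 0.748 to 3 decimal places.

0.748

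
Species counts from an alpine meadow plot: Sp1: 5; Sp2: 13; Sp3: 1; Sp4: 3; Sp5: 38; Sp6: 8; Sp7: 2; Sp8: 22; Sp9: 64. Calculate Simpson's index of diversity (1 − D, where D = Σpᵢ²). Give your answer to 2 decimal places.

Total N = 5+13+1+3+38+8+2+22+64 = 156, so the proportions are 0.0321, 0.0833, 0.0064, 0.0192, 0.2436, 0.0513, 0.0128, 0.141, 0.4103 (working shown to 4 dp, full precision carried).
D = 0.0321² + 0.0833² + 0.0064² + 0.0192² + 0.2436² + 0.0513² + 0.0128² + 0.141² + 0.4103² = 0.0010 + 0.0069 + 0.0000 + 0.0004 + 0.0593 + 0.0026 + 0.0002 + 0.0199 + 0.1683 = 0.2587.
So 1 − D = 0.7413, i.e. 0.74 to 2 decimal places.

0.74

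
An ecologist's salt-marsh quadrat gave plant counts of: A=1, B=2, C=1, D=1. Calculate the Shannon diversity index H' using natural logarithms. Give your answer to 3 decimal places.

1.332

Total N = 1+2+1+1 = 5, so the proportions are 0.2, 0.4, 0.2, 0.2 (working shown to 5 dp, full precision carried).
Each pᵢ ln pᵢ term: 0.2×(-1.60944)=-0.32189, 0.4×(-0.91629)=-0.36652, 0.2×(-1.60944)=-0.32189, 0.2×(-1.60944)=-0.32189.
Sum = -1.33218, so H' = 1.332.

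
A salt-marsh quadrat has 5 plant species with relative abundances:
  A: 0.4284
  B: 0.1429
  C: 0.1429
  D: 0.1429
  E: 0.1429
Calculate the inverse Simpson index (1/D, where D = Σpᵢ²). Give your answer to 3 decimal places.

3.771

D = 0.4284² + 0.1429² + 0.1429² + 0.1429² + 0.1429² = 0.1835266 + 0.0204204 + 0.0204204 + 0.0204204 + 0.0204204 = 0.2652082 (working shown to 7 dp, full precision carried).
So 1/D = 3.77062, i.e. 3.771 to 3 decimal places.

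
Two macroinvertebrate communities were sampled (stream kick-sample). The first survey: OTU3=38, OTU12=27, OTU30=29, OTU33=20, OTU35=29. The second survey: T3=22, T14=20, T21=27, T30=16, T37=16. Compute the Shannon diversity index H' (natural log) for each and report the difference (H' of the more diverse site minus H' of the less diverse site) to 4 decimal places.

0.0001

The first survey: N=143, proportions 0.265734, 0.188811, 0.202797, 0.13986, 0.202797, giving H' = 1.589183 (working shown to 6 dp, full precision carried).
The second survey: N=101, proportions 0.217822, 0.19802, 0.267327, 0.158416, 0.158416, giving H' = 1.589101.
Difference = |1.589183 − 1.589101| = 0.000082, i.e. 0.0001 to 4 decimal places.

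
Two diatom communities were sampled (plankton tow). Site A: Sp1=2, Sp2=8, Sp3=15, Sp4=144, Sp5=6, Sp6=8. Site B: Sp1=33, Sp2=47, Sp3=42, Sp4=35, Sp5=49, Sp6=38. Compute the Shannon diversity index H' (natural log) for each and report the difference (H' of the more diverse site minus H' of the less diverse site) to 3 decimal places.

0.953

Site A: N=183, proportions 0.01093, 0.04372, 0.08197, 0.78689, 0.03279, 0.04372, giving H' = 0.82871 (working shown to 5 dp, full precision carried).
Site B: N=244, proportions 0.13525, 0.19262, 0.17213, 0.14344, 0.20082, 0.15574, giving H' = 1.78123.
Difference = |0.82871 − 1.78123| = 0.95252, i.e. 0.953 to 3 decimal places.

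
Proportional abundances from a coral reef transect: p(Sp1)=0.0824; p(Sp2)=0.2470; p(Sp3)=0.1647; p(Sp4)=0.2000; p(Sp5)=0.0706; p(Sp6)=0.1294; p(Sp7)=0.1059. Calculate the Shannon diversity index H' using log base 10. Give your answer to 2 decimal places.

Each pᵢ log₁₀ pᵢ term (working shown to 4 dp, full precision carried): 0.0824×(-1.0841)=-0.0893, 0.247×(-0.6073)=-0.1500, 0.1647×(-0.7833)=-0.1290, 0.2×(-0.6990)=-0.1398, 0.0706×(-1.1512)=-0.0813, 0.1294×(-0.8881)=-0.1149, 0.1059×(-0.9751)=-0.1033.
Sum = -0.8076, so H' = 0.81.

0.81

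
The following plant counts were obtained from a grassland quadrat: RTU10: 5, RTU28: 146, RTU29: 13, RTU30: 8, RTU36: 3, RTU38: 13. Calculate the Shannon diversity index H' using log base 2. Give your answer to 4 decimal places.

1.2445

Total N = 5+146+13+8+3+13 = 188, so the proportions are 0.026596, 0.776596, 0.069149, 0.042553, 0.015957, 0.069149 (working shown to 6 dp, full precision carried).
Each pᵢ log₂ pᵢ term: 0.026596×(-5.232661)=-0.139167, 0.776596×(-0.364764)=-0.283274, 0.069149×(-3.854149)=-0.266510, 0.042553×(-4.554589)=-0.193812, 0.015957×(-5.969626)=-0.095260, 0.069149×(-3.854149)=-0.266510.
Sum = -1.244534, so H' = 1.2445.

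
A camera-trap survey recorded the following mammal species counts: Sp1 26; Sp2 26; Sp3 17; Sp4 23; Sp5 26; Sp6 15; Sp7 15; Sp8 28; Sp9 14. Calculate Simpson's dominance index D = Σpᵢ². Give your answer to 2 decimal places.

Total N = 26+26+17+23+26+15+15+28+14 = 190, so the proportions are 0.1368, 0.1368, 0.0895, 0.1211, 0.1368, 0.0789, 0.0789, 0.1474, 0.0737 (working shown to 4 dp, full precision carried).
D = 0.1368² + 0.1368² + 0.0895² + 0.1211² + 0.1368² + 0.0789² + 0.0789² + 0.1474² + 0.0737² = 0.0187 + 0.0187 + 0.0080 + 0.0147 + 0.0187 + 0.0062 + 0.0062 + 0.0217 + 0.0054 = 0.1184.
To 2 decimal places, D = 0.12.

0.12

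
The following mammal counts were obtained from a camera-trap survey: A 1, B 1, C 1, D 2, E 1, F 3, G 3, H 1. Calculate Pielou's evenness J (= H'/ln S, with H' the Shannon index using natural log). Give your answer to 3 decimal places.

0.938

Total N = 1+1+1+2+1+3+3+1 = 13, so the proportions are 0.07692, 0.07692, 0.07692, 0.15385, 0.07692, 0.23077, 0.23077, 0.07692 (working shown to 5 dp, full precision carried).
H' = −Σ pᵢ ln pᵢ = −((-0.19730) + (-0.19730) + (-0.19730) + (-0.28797) + (-0.19730) + (-0.33839) + (-0.33839) + (-0.19730)) = 1.95126.
With S = 8 species, ln S = 2.07944, so J = 1.95126/2.07944 = 0.93836, i.e. 0.938 to 3 decimal places.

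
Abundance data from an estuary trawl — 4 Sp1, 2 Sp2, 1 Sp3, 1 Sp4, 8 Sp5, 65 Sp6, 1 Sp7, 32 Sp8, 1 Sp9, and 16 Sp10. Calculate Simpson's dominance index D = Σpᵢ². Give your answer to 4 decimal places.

Total N = 4+2+1+1+8+65+1+32+1+16 = 131, so the proportions are 0.030534, 0.015267, 0.007634, 0.007634, 0.061069, 0.496183, 0.007634, 0.244275, 0.007634, 0.122137 (working shown to 6 dp, full precision carried).
D = 0.030534² + 0.015267² + 0.007634² + 0.007634² + 0.061069² + 0.496183² + 0.007634² + 0.244275² + 0.007634² + 0.122137² = 0.000932 + 0.000233 + 0.000058 + 0.000058 + 0.003729 + 0.246198 + 0.000058 + 0.059670 + 0.000058 + 0.014918 = 0.325913.
To 4 decimal places, D = 0.3259.

0.3259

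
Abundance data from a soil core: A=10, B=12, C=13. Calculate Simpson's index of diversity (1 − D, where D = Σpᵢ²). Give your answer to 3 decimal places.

0.663

Total N = 10+12+13 = 35, so the proportions are 0.28571, 0.34286, 0.37143 (working shown to 5 dp, full precision carried).
D = 0.28571² + 0.34286² + 0.37143² = 0.08163 + 0.11755 + 0.13796 = 0.33714.
So 1 − D = 0.66286, i.e. 0.663 to 3 decimal places.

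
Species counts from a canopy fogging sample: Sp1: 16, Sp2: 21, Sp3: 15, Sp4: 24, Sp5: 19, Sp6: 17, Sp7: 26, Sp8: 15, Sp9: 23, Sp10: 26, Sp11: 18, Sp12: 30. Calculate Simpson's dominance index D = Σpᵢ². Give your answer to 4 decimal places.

0.0876

Total N = 16+21+15+24+19+17+26+15+23+26+18+30 = 250, so the proportions are 0.064, 0.084, 0.06, 0.096, 0.076, 0.068, 0.104, 0.06, 0.092, 0.104, 0.072, 0.12 (working shown to 6 dp, full precision carried).
D = 0.064² + 0.084² + 0.06² + 0.096² + 0.076² + 0.068² + 0.104² + 0.06² + 0.092² + 0.104² + 0.072² + 0.12² = 0.004096 + 0.007056 + 0.003600 + 0.009216 + 0.005776 + 0.004624 + 0.010816 + 0.003600 + 0.008464 + 0.010816 + 0.005184 + 0.014400 = 0.087648.
To 4 decimal places, D = 0.0876.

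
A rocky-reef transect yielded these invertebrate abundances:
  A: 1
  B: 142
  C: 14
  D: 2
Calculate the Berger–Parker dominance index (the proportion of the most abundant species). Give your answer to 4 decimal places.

0.8931

Total N = 1+142+14+2 = 159, so the proportions are 0.006289, 0.893082, 0.08805, 0.012579 (working shown to 6 dp, full precision carried).
The largest proportion is 0.893082, i.e. d = 0.8931 to 4 decimal places.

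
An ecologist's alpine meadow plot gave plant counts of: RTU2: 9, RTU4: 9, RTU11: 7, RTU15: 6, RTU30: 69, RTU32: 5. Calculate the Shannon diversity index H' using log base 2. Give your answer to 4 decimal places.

Total N = 9+9+7+6+69+5 = 105, so the proportions are 0.085714, 0.085714, 0.066667, 0.057143, 0.657143, 0.047619 (working shown to 6 dp, full precision carried).
Each pᵢ log₂ pᵢ term: 0.085714×(-3.544321)=-0.303799, 0.085714×(-3.544321)=-0.303799, 0.066667×(-3.906891)=-0.260459, 0.057143×(-4.129283)=-0.235959, 0.657143×(-0.605721)=-0.398045, 0.047619×(-4.392317)=-0.209158.
Sum = -1.711219, so H' = 1.7112.

1.7112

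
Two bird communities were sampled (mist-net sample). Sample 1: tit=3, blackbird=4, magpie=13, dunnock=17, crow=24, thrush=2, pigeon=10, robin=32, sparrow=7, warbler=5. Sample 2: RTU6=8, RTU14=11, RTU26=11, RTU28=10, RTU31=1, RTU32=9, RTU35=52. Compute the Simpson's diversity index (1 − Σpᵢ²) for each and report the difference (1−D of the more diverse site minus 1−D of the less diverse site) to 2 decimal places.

Sample 1: N=117, proportions 0.0256, 0.0342, 0.1111, 0.1453, 0.2051, 0.0171, 0.0855, 0.2735, 0.0598, 0.0427, giving 1−D = 0.8348 (working shown to 4 dp, full precision carried).
Sample 2: N=102, proportions 0.0784, 0.1078, 0.1078, 0.098, 0.0098, 0.0882, 0.5098, giving 1−D = 0.6932.
Difference = |0.8348 − 0.6932| = 0.1416, i.e. 0.14 to 2 decimal places.

0.14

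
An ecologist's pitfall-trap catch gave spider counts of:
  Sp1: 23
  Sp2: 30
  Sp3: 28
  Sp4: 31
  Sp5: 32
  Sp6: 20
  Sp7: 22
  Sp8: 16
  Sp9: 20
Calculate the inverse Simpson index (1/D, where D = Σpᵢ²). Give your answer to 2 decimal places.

8.59

Total N = 23+30+28+31+32+20+22+16+20 = 222, so the proportions are 0.103604, 0.135135, 0.126126, 0.13964, 0.144144, 0.09009, 0.099099, 0.072072, 0.09009 (working shown to 6 dp, full precision carried).
D = 0.103604² + 0.135135² + 0.126126² + 0.13964² + 0.144144² + 0.09009² + 0.099099² + 0.072072² + 0.09009² = 0.010734 + 0.018262 + 0.015908 + 0.019499 + 0.020778 + 0.008116 + 0.009821 + 0.005194 + 0.008116 = 0.116427.
So 1/D = 8.5891, i.e. 8.59 to 2 decimal places.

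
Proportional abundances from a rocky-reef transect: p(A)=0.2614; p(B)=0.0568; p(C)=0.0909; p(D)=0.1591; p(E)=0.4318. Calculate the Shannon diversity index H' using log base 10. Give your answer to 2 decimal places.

0.60

Each pᵢ log₁₀ pᵢ term (working shown to 4 dp, full precision carried): 0.2614×(-0.5827)=-0.1523, 0.0568×(-1.2457)=-0.0708, 0.0909×(-1.0414)=-0.0947, 0.1591×(-0.7983)=-0.1270, 0.4318×(-0.3647)=-0.1575.
Sum = -0.6022, so H' = 0.60.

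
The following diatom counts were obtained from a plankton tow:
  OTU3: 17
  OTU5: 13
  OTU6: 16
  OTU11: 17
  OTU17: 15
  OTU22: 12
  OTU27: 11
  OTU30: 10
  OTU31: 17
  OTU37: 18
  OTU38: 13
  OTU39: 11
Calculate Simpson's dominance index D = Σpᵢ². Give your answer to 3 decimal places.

Total N = 17+13+16+17+15+12+11+10+17+18+13+11 = 170, so the proportions are 0.1, 0.07647, 0.09412, 0.1, 0.08824, 0.07059, 0.06471, 0.05882, 0.1, 0.10588, 0.07647, 0.06471 (working shown to 5 dp, full precision carried).
D = 0.1² + 0.07647² + 0.09412² + 0.1² + 0.08824² + 0.07059² + 0.06471² + 0.05882² + 0.1² + 0.10588² + 0.07647² + 0.06471² = 0.01000 + 0.00585 + 0.00886 + 0.01000 + 0.00779 + 0.00498 + 0.00419 + 0.00346 + 0.01000 + 0.01121 + 0.00585 + 0.00419 = 0.08637.
To 3 decimal places, D = 0.086.

0.086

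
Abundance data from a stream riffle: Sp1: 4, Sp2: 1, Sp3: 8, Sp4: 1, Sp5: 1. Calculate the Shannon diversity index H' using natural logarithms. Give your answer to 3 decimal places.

1.229

Total N = 4+1+8+1+1 = 15, so the proportions are 0.26667, 0.06667, 0.53333, 0.06667, 0.06667 (working shown to 5 dp, full precision carried).
Each pᵢ ln pᵢ term: 0.26667×(-1.32176)=-0.35247, 0.06667×(-2.70805)=-0.18054, 0.53333×(-0.62861)=-0.33526, 0.06667×(-2.70805)=-0.18054, 0.06667×(-2.70805)=-0.18054.
Sum = -1.22934, so H' = 1.229.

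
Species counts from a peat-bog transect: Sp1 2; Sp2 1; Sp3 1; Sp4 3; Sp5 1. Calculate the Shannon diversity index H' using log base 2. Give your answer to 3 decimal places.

Total N = 2+1+1+3+1 = 8, so the proportions are 0.25, 0.125, 0.125, 0.375, 0.125 (working shown to 5 dp, full precision carried).
Each pᵢ log₂ pᵢ term: 0.25×(-2.00000)=-0.50000, 0.125×(-3.00000)=-0.37500, 0.125×(-3.00000)=-0.37500, 0.375×(-1.41504)=-0.53064, 0.125×(-3.00000)=-0.37500.
Sum = -2.15564, so H' = 2.156.

2.156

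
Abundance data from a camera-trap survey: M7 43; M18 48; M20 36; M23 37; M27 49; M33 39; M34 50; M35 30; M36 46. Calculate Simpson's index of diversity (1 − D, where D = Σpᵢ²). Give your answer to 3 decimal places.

Total N = 43+48+36+37+49+39+50+30+46 = 378, so the proportions are 0.11376, 0.12698, 0.09524, 0.09788, 0.12963, 0.10317, 0.13228, 0.07937, 0.12169 (working shown to 5 dp, full precision carried).
D = 0.11376² + 0.12698² + 0.09524² + 0.09788² + 0.12963² + 0.10317² + 0.13228² + 0.07937² + 0.12169² = 0.01294 + 0.01612 + 0.00907 + 0.00958 + 0.01680 + 0.01064 + 0.01750 + 0.00630 + 0.01481 = 0.11377.
So 1 − D = 0.88623, i.e. 0.886 to 3 decimal places.

0.886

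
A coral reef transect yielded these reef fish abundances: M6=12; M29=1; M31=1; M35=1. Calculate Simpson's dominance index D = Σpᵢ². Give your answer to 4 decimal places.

Total N = 12+1+1+1 = 15, so the proportions are 0.8, 0.066667, 0.066667, 0.066667 (working shown to 6 dp, full precision carried).
D = 0.8² + 0.066667² + 0.066667² + 0.066667² = 0.640000 + 0.004444 + 0.004444 + 0.004444 = 0.653333.
To 4 decimal places, D = 0.6533.

0.6533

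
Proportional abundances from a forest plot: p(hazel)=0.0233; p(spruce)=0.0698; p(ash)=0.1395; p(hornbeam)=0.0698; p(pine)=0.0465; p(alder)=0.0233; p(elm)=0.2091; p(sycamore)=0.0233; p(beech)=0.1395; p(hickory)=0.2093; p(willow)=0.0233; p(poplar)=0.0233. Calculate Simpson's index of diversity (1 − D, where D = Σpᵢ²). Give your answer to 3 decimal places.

D = 0.0233² + 0.0698² + 0.1395² + 0.0698² + 0.0465² + 0.0233² + 0.2091² + 0.0233² + 0.1395² + 0.2093² + 0.0233² + 0.0233² = 0.00054 + 0.00487 + 0.01946 + 0.00487 + 0.00216 + 0.00054 + 0.04372 + 0.00054 + 0.01946 + 0.04381 + 0.00054 + 0.00054 = 0.14107 (working shown to 5 dp, full precision carried).
So 1 − D = 0.85893, i.e. 0.859 to 3 decimal places.

0.859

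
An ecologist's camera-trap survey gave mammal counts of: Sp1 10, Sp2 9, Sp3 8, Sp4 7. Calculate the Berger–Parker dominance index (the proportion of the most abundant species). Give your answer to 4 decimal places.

0.2941

Total N = 10+9+8+7 = 34, so the proportions are 0.294118, 0.264706, 0.235294, 0.205882 (working shown to 6 dp, full precision carried).
The largest proportion is 0.294118, i.e. d = 0.2941 to 4 decimal places.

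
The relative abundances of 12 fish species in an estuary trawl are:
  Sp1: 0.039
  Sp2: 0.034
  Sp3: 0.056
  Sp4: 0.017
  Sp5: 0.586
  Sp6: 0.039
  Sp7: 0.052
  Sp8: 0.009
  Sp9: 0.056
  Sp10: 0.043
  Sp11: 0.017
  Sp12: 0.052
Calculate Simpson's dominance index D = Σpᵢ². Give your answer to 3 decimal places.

D = 0.039² + 0.034² + 0.056² + 0.017² + 0.586² + 0.039² + 0.052² + 0.009² + 0.056² + 0.043² + 0.017² + 0.052² = 0.00152 + 0.00116 + 0.00314 + 0.00029 + 0.34340 + 0.00152 + 0.00270 + 0.00008 + 0.00314 + 0.00185 + 0.00029 + 0.00270 = 0.36178 (working shown to 5 dp, full precision carried).
To 3 decimal places, D = 0.362.

0.362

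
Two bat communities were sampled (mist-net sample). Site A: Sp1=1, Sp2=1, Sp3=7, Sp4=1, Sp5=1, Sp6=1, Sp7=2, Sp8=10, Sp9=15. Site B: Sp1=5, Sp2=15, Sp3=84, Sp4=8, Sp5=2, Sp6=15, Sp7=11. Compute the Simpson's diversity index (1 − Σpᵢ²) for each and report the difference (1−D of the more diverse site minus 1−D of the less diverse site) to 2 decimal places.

0.14

Site A: N=39, proportions 0.0256, 0.0256, 0.1795, 0.0256, 0.0256, 0.0256, 0.0513, 0.2564, 0.3846, giving 1−D = 0.7482 (working shown to 4 dp, full precision carried).
Site B: N=140, proportions 0.0357, 0.1071, 0.6, 0.0571, 0.0143, 0.1071, 0.0786, giving 1−D = 0.6061.
Difference = |0.7482 − 0.6061| = 0.1421, i.e. 0.14 to 2 decimal places.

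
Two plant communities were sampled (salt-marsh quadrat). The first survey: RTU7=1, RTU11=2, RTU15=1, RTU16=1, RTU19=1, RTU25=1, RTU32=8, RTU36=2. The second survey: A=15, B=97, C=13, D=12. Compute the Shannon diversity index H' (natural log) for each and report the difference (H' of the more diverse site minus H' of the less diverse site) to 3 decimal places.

The first survey: N=17, proportions 0.058824, 0.117647, 0.058824, 0.058824, 0.058824, 0.058824, 0.470588, 0.117647, giving H' = 1.691559 (working shown to 6 dp, full precision carried).
The second survey: N=137, proportions 0.109489, 0.708029, 0.094891, 0.087591, giving H' = 0.923405.
Difference = |1.691559 − 0.923405| = 0.768154, i.e. 0.768 to 3 decimal places.

0.768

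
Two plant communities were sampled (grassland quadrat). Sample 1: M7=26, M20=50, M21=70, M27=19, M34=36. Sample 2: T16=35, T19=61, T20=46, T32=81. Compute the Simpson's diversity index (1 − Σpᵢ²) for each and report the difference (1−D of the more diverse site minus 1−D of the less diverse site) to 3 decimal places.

0.033

Sample 1: N=201, proportions 0.12935, 0.24876, 0.34826, 0.09453, 0.1791, giving 1−D = 0.75909 (working shown to 5 dp, full precision carried).
Sample 2: N=223, proportions 0.15695, 0.27354, 0.20628, 0.36323, giving 1−D = 0.72606.
Difference = |0.75909 − 0.72606| = 0.03303, i.e. 0.033 to 3 decimal places.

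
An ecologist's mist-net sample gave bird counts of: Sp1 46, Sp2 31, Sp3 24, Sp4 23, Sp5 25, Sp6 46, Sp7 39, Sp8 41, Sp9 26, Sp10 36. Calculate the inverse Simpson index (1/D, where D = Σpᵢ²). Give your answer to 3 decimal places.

9.388

Total N = 46+31+24+23+25+46+39+41+26+36 = 337, so the proportions are 0.1364985, 0.0919881, 0.0712166, 0.0682493, 0.074184, 0.1364985, 0.115727, 0.1216617, 0.0771513, 0.1068249 (working shown to 7 dp, full precision carried).
D = 0.1364985² + 0.0919881² + 0.0712166² + 0.0682493² + 0.074184² + 0.1364985² + 0.115727² + 0.1216617² + 0.0771513² + 0.1068249² = 0.0186318 + 0.0084618 + 0.0050718 + 0.0046580 + 0.0055033 + 0.0186318 + 0.0133927 + 0.0148016 + 0.0059523 + 0.0114116 = 0.1065167.
So 1/D = 9.38820, i.e. 9.388 to 3 decimal places.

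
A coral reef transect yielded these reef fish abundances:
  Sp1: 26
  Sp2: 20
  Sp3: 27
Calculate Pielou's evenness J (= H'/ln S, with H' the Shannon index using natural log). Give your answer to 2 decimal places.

Total N = 26+20+27 = 73, so the proportions are 0.3562, 0.274, 0.3699 (working shown to 4 dp, full precision carried).
H' = −Σ pᵢ ln pᵢ = −((-0.3677) + (-0.3547) + (-0.3679)) = 1.0903.
With S = 3 species, ln S = 1.0986, so J = 1.0903/1.0986 = 0.9924, i.e. 0.99 to 2 decimal places.

0.99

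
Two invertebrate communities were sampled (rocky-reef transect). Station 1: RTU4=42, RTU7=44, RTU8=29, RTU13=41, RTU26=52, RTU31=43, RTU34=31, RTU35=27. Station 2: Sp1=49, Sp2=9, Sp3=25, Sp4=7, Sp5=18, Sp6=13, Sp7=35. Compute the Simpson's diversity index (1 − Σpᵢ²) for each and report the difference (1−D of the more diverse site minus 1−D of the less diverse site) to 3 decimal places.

Station 1: N=309, proportions 0.13592, 0.14239, 0.09385, 0.13269, 0.16828, 0.13916, 0.10032, 0.08738, giving 1−D = 0.86945 (working shown to 5 dp, full precision carried).
Station 2: N=156, proportions 0.3141, 0.05769, 0.16026, 0.04487, 0.11538, 0.08333, 0.22436, giving 1−D = 0.79972.
Difference = |0.86945 − 0.79972| = 0.06973, i.e. 0.070 to 3 decimal places.

0.070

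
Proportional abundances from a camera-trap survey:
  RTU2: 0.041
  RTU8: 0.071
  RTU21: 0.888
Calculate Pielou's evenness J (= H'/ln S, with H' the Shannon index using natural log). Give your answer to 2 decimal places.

H' = −Σ pᵢ ln pᵢ = −((-0.1310) + (-0.1878) + (-0.1055)) = 0.4242 (working shown to 4 dp, full precision carried).
With S = 3 species, ln S = 1.0986, so J = 0.4242/1.0986 = 0.3862, i.e. 0.39 to 2 decimal places.

0.39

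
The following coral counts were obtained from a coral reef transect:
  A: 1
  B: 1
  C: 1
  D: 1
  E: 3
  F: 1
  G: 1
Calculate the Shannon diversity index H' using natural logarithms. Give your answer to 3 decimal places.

1.831

Total N = 1+1+1+1+3+1+1 = 9, so the proportions are 0.11111, 0.11111, 0.11111, 0.11111, 0.33333, 0.11111, 0.11111 (working shown to 5 dp, full precision carried).
Each pᵢ ln pᵢ term: 0.11111×(-2.19722)=-0.24414, 0.11111×(-2.19722)=-0.24414, 0.11111×(-2.19722)=-0.24414, 0.11111×(-2.19722)=-0.24414, 0.33333×(-1.09861)=-0.36620, 0.11111×(-2.19722)=-0.24414, 0.11111×(-2.19722)=-0.24414.
Sum = -1.83102, so H' = 1.831.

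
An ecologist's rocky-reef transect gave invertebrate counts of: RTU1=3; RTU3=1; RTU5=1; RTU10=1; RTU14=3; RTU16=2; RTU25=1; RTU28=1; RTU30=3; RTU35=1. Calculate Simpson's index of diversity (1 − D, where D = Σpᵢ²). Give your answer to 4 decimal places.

Total N = 3+1+1+1+3+2+1+1+3+1 = 17, so the proportions are 0.176471, 0.058824, 0.058824, 0.058824, 0.176471, 0.117647, 0.058824, 0.058824, 0.176471, 0.058824 (working shown to 6 dp, full precision carried).
D = 0.176471² + 0.058824² + 0.058824² + 0.058824² + 0.176471² + 0.117647² + 0.058824² + 0.058824² + 0.176471² + 0.058824² = 0.031142 + 0.003460 + 0.003460 + 0.003460 + 0.031142 + 0.013841 + 0.003460 + 0.003460 + 0.031142 + 0.003460 = 0.128028.
So 1 − D = 0.871972, i.e. 0.8720 to 4 decimal places.

0.8720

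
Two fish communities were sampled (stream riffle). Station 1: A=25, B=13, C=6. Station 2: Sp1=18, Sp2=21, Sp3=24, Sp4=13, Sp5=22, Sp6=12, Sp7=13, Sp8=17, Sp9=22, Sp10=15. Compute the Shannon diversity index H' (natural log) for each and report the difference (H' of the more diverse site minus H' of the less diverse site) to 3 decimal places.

Station 1: N=44, proportions 0.56818, 0.29545, 0.13636, giving H' = 0.95313 (working shown to 5 dp, full precision carried).
Station 2: N=177, proportions 0.10169, 0.11864, 0.13559, 0.07345, 0.12429, 0.0678, 0.07345, 0.09605, 0.12429, 0.08475, giving H' = 2.27483.
Difference = |0.95313 − 2.27483| = 1.32170, i.e. 1.322 to 3 decimal places.

1.322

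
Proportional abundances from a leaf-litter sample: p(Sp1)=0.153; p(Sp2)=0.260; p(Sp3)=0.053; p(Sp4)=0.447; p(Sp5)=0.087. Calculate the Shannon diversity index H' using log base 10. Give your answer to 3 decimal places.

0.593

Each pᵢ log₁₀ pᵢ term (working shown to 5 dp, full precision carried): 0.153×(-0.81531)=-0.12474, 0.26×(-0.58503)=-0.15211, 0.053×(-1.27572)=-0.06761, 0.447×(-0.34969)=-0.15631, 0.087×(-1.06048)=-0.09226.
Sum = -0.59304, so H' = 0.593.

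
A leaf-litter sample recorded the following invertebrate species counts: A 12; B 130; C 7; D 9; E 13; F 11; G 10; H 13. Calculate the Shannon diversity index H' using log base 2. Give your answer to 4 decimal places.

1.9644

Total N = 12+130+7+9+13+11+10+13 = 205, so the proportions are 0.058537, 0.634146, 0.034146, 0.043902, 0.063415, 0.053659, 0.04878, 0.063415 (working shown to 6 dp, full precision carried).
Each pᵢ log₂ pᵢ term: 0.058537×(-4.094518)=-0.239679, 0.634146×(-0.657112)=-0.416705, 0.034146×(-4.872125)=-0.166365, 0.043902×(-4.509555)=-0.197980, 0.063415×(-3.979040)=-0.252329, 0.053659×(-4.220048)=-0.226442, 0.04878×(-4.357552)=-0.212564, 0.063415×(-3.979040)=-0.252329.
Sum = -1.964394, so H' = 1.9644.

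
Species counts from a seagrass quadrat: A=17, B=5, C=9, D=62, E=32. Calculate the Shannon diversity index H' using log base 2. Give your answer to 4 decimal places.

Total N = 17+5+9+62+32 = 125, so the proportions are 0.136, 0.04, 0.072, 0.496, 0.256 (working shown to 6 dp, full precision carried).
Each pᵢ log₂ pᵢ term: 0.136×(-2.878321)=-0.391452, 0.04×(-4.643856)=-0.185754, 0.072×(-3.795859)=-0.273302, 0.496×(-1.011588)=-0.501748, 0.256×(-1.965784)=-0.503241.
Sum = -1.855496, so H' = 1.8555.

1.8555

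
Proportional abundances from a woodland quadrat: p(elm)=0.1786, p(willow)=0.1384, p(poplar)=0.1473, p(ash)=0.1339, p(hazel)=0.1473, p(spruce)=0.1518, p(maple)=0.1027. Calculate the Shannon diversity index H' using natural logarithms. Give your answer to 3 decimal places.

Each pᵢ ln pᵢ term (working shown to 5 dp, full precision carried): 0.1786×(-1.72261)=-0.30766, 0.1384×(-1.97761)=-0.27370, 0.1473×(-1.91528)=-0.28212, 0.1339×(-2.01066)=-0.26923, 0.1473×(-1.91528)=-0.28212, 0.1518×(-1.88519)=-0.28617, 0.1027×(-2.27594)=-0.23374.
Sum = -1.93474, so H' = 1.935.

1.935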